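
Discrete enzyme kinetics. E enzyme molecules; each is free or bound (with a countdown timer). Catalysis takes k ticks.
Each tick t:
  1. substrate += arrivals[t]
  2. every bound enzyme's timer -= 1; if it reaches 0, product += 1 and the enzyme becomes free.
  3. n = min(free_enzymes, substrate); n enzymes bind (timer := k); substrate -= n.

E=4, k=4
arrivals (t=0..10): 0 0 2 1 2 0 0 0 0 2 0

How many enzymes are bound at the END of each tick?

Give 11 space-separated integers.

Answer: 0 0 2 3 4 4 3 2 1 3 2

Derivation:
t=0: arr=0 -> substrate=0 bound=0 product=0
t=1: arr=0 -> substrate=0 bound=0 product=0
t=2: arr=2 -> substrate=0 bound=2 product=0
t=3: arr=1 -> substrate=0 bound=3 product=0
t=4: arr=2 -> substrate=1 bound=4 product=0
t=5: arr=0 -> substrate=1 bound=4 product=0
t=6: arr=0 -> substrate=0 bound=3 product=2
t=7: arr=0 -> substrate=0 bound=2 product=3
t=8: arr=0 -> substrate=0 bound=1 product=4
t=9: arr=2 -> substrate=0 bound=3 product=4
t=10: arr=0 -> substrate=0 bound=2 product=5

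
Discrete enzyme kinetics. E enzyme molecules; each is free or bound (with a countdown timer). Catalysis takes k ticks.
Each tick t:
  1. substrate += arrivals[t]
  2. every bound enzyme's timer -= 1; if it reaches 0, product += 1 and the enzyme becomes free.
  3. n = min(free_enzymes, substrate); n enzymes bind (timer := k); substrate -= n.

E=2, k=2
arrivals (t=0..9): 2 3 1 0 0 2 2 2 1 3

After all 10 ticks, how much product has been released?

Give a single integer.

Answer: 8

Derivation:
t=0: arr=2 -> substrate=0 bound=2 product=0
t=1: arr=3 -> substrate=3 bound=2 product=0
t=2: arr=1 -> substrate=2 bound=2 product=2
t=3: arr=0 -> substrate=2 bound=2 product=2
t=4: arr=0 -> substrate=0 bound=2 product=4
t=5: arr=2 -> substrate=2 bound=2 product=4
t=6: arr=2 -> substrate=2 bound=2 product=6
t=7: arr=2 -> substrate=4 bound=2 product=6
t=8: arr=1 -> substrate=3 bound=2 product=8
t=9: arr=3 -> substrate=6 bound=2 product=8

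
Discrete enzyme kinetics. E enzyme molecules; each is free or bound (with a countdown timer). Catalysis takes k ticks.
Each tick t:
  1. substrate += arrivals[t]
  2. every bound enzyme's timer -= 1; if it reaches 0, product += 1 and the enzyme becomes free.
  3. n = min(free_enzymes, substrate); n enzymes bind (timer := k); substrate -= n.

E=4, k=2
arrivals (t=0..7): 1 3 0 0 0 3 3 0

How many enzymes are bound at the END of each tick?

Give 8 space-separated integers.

Answer: 1 4 3 0 0 3 4 3

Derivation:
t=0: arr=1 -> substrate=0 bound=1 product=0
t=1: arr=3 -> substrate=0 bound=4 product=0
t=2: arr=0 -> substrate=0 bound=3 product=1
t=3: arr=0 -> substrate=0 bound=0 product=4
t=4: arr=0 -> substrate=0 bound=0 product=4
t=5: arr=3 -> substrate=0 bound=3 product=4
t=6: arr=3 -> substrate=2 bound=4 product=4
t=7: arr=0 -> substrate=0 bound=3 product=7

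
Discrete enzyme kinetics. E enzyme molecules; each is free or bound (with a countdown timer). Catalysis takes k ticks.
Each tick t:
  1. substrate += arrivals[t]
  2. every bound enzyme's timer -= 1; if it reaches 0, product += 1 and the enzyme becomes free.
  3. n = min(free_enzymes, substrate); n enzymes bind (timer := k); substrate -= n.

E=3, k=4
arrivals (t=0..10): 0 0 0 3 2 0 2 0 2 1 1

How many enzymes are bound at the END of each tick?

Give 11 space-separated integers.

Answer: 0 0 0 3 3 3 3 3 3 3 3

Derivation:
t=0: arr=0 -> substrate=0 bound=0 product=0
t=1: arr=0 -> substrate=0 bound=0 product=0
t=2: arr=0 -> substrate=0 bound=0 product=0
t=3: arr=3 -> substrate=0 bound=3 product=0
t=4: arr=2 -> substrate=2 bound=3 product=0
t=5: arr=0 -> substrate=2 bound=3 product=0
t=6: arr=2 -> substrate=4 bound=3 product=0
t=7: arr=0 -> substrate=1 bound=3 product=3
t=8: arr=2 -> substrate=3 bound=3 product=3
t=9: arr=1 -> substrate=4 bound=3 product=3
t=10: arr=1 -> substrate=5 bound=3 product=3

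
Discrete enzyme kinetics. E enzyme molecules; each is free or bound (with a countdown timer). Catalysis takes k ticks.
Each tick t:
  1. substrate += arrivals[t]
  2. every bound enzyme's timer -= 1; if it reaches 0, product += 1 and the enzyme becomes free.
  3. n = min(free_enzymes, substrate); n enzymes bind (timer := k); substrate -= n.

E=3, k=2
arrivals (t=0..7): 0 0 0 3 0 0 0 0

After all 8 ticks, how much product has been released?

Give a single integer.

Answer: 3

Derivation:
t=0: arr=0 -> substrate=0 bound=0 product=0
t=1: arr=0 -> substrate=0 bound=0 product=0
t=2: arr=0 -> substrate=0 bound=0 product=0
t=3: arr=3 -> substrate=0 bound=3 product=0
t=4: arr=0 -> substrate=0 bound=3 product=0
t=5: arr=0 -> substrate=0 bound=0 product=3
t=6: arr=0 -> substrate=0 bound=0 product=3
t=7: arr=0 -> substrate=0 bound=0 product=3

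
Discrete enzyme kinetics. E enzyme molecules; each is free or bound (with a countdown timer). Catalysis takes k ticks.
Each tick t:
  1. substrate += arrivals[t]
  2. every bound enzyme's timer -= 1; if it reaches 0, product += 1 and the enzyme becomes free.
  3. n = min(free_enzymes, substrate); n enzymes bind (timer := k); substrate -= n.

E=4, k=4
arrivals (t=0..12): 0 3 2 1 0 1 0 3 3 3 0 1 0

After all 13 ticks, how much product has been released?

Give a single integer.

t=0: arr=0 -> substrate=0 bound=0 product=0
t=1: arr=3 -> substrate=0 bound=3 product=0
t=2: arr=2 -> substrate=1 bound=4 product=0
t=3: arr=1 -> substrate=2 bound=4 product=0
t=4: arr=0 -> substrate=2 bound=4 product=0
t=5: arr=1 -> substrate=0 bound=4 product=3
t=6: arr=0 -> substrate=0 bound=3 product=4
t=7: arr=3 -> substrate=2 bound=4 product=4
t=8: arr=3 -> substrate=5 bound=4 product=4
t=9: arr=3 -> substrate=5 bound=4 product=7
t=10: arr=0 -> substrate=5 bound=4 product=7
t=11: arr=1 -> substrate=5 bound=4 product=8
t=12: arr=0 -> substrate=5 bound=4 product=8

Answer: 8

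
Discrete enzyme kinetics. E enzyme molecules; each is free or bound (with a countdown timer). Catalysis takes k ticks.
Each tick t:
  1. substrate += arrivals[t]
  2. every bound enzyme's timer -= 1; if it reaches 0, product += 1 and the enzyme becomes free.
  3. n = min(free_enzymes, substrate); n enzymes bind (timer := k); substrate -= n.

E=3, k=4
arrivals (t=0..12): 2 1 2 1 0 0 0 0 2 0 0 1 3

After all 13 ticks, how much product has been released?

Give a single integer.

t=0: arr=2 -> substrate=0 bound=2 product=0
t=1: arr=1 -> substrate=0 bound=3 product=0
t=2: arr=2 -> substrate=2 bound=3 product=0
t=3: arr=1 -> substrate=3 bound=3 product=0
t=4: arr=0 -> substrate=1 bound=3 product=2
t=5: arr=0 -> substrate=0 bound=3 product=3
t=6: arr=0 -> substrate=0 bound=3 product=3
t=7: arr=0 -> substrate=0 bound=3 product=3
t=8: arr=2 -> substrate=0 bound=3 product=5
t=9: arr=0 -> substrate=0 bound=2 product=6
t=10: arr=0 -> substrate=0 bound=2 product=6
t=11: arr=1 -> substrate=0 bound=3 product=6
t=12: arr=3 -> substrate=1 bound=3 product=8

Answer: 8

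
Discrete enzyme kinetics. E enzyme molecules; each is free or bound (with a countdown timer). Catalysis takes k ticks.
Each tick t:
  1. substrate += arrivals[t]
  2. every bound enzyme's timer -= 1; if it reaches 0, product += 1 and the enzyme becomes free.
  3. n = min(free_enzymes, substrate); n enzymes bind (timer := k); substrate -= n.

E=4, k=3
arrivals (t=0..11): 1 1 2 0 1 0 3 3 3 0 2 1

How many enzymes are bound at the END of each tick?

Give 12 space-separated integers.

Answer: 1 2 4 3 3 1 4 4 4 4 4 4

Derivation:
t=0: arr=1 -> substrate=0 bound=1 product=0
t=1: arr=1 -> substrate=0 bound=2 product=0
t=2: arr=2 -> substrate=0 bound=4 product=0
t=3: arr=0 -> substrate=0 bound=3 product=1
t=4: arr=1 -> substrate=0 bound=3 product=2
t=5: arr=0 -> substrate=0 bound=1 product=4
t=6: arr=3 -> substrate=0 bound=4 product=4
t=7: arr=3 -> substrate=2 bound=4 product=5
t=8: arr=3 -> substrate=5 bound=4 product=5
t=9: arr=0 -> substrate=2 bound=4 product=8
t=10: arr=2 -> substrate=3 bound=4 product=9
t=11: arr=1 -> substrate=4 bound=4 product=9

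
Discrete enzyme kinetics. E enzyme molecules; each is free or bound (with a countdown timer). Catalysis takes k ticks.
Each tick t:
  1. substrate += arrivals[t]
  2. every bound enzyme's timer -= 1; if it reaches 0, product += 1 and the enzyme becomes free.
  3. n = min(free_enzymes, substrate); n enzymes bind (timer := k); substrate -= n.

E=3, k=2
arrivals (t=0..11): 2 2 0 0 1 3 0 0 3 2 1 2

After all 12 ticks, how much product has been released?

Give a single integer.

t=0: arr=2 -> substrate=0 bound=2 product=0
t=1: arr=2 -> substrate=1 bound=3 product=0
t=2: arr=0 -> substrate=0 bound=2 product=2
t=3: arr=0 -> substrate=0 bound=1 product=3
t=4: arr=1 -> substrate=0 bound=1 product=4
t=5: arr=3 -> substrate=1 bound=3 product=4
t=6: arr=0 -> substrate=0 bound=3 product=5
t=7: arr=0 -> substrate=0 bound=1 product=7
t=8: arr=3 -> substrate=0 bound=3 product=8
t=9: arr=2 -> substrate=2 bound=3 product=8
t=10: arr=1 -> substrate=0 bound=3 product=11
t=11: arr=2 -> substrate=2 bound=3 product=11

Answer: 11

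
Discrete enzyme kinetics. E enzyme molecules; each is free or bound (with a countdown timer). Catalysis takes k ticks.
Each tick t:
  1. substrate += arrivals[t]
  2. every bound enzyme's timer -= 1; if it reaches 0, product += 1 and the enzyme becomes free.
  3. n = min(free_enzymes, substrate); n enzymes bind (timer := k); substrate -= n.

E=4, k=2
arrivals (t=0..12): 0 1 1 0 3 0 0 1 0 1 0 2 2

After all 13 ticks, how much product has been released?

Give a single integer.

t=0: arr=0 -> substrate=0 bound=0 product=0
t=1: arr=1 -> substrate=0 bound=1 product=0
t=2: arr=1 -> substrate=0 bound=2 product=0
t=3: arr=0 -> substrate=0 bound=1 product=1
t=4: arr=3 -> substrate=0 bound=3 product=2
t=5: arr=0 -> substrate=0 bound=3 product=2
t=6: arr=0 -> substrate=0 bound=0 product=5
t=7: arr=1 -> substrate=0 bound=1 product=5
t=8: arr=0 -> substrate=0 bound=1 product=5
t=9: arr=1 -> substrate=0 bound=1 product=6
t=10: arr=0 -> substrate=0 bound=1 product=6
t=11: arr=2 -> substrate=0 bound=2 product=7
t=12: arr=2 -> substrate=0 bound=4 product=7

Answer: 7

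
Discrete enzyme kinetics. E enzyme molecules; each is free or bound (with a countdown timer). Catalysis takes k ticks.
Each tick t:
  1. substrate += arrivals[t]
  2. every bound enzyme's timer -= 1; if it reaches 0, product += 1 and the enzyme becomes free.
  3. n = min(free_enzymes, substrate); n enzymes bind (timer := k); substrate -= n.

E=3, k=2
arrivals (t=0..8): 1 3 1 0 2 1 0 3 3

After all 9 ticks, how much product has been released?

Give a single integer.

t=0: arr=1 -> substrate=0 bound=1 product=0
t=1: arr=3 -> substrate=1 bound=3 product=0
t=2: arr=1 -> substrate=1 bound=3 product=1
t=3: arr=0 -> substrate=0 bound=2 product=3
t=4: arr=2 -> substrate=0 bound=3 product=4
t=5: arr=1 -> substrate=0 bound=3 product=5
t=6: arr=0 -> substrate=0 bound=1 product=7
t=7: arr=3 -> substrate=0 bound=3 product=8
t=8: arr=3 -> substrate=3 bound=3 product=8

Answer: 8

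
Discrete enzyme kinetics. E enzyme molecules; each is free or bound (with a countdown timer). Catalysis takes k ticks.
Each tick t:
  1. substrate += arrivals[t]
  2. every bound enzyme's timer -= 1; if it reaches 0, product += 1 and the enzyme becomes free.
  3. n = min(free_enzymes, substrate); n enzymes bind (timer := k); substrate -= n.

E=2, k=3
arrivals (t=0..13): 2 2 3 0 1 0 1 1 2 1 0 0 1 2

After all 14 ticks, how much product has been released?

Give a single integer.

t=0: arr=2 -> substrate=0 bound=2 product=0
t=1: arr=2 -> substrate=2 bound=2 product=0
t=2: arr=3 -> substrate=5 bound=2 product=0
t=3: arr=0 -> substrate=3 bound=2 product=2
t=4: arr=1 -> substrate=4 bound=2 product=2
t=5: arr=0 -> substrate=4 bound=2 product=2
t=6: arr=1 -> substrate=3 bound=2 product=4
t=7: arr=1 -> substrate=4 bound=2 product=4
t=8: arr=2 -> substrate=6 bound=2 product=4
t=9: arr=1 -> substrate=5 bound=2 product=6
t=10: arr=0 -> substrate=5 bound=2 product=6
t=11: arr=0 -> substrate=5 bound=2 product=6
t=12: arr=1 -> substrate=4 bound=2 product=8
t=13: arr=2 -> substrate=6 bound=2 product=8

Answer: 8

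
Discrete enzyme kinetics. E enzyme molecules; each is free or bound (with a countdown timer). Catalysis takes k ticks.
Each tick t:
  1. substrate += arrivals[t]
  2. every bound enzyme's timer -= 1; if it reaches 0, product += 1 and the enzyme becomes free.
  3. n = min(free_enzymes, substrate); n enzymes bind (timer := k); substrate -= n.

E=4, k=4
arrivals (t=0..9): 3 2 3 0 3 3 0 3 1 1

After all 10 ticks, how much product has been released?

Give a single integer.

Answer: 8

Derivation:
t=0: arr=3 -> substrate=0 bound=3 product=0
t=1: arr=2 -> substrate=1 bound=4 product=0
t=2: arr=3 -> substrate=4 bound=4 product=0
t=3: arr=0 -> substrate=4 bound=4 product=0
t=4: arr=3 -> substrate=4 bound=4 product=3
t=5: arr=3 -> substrate=6 bound=4 product=4
t=6: arr=0 -> substrate=6 bound=4 product=4
t=7: arr=3 -> substrate=9 bound=4 product=4
t=8: arr=1 -> substrate=7 bound=4 product=7
t=9: arr=1 -> substrate=7 bound=4 product=8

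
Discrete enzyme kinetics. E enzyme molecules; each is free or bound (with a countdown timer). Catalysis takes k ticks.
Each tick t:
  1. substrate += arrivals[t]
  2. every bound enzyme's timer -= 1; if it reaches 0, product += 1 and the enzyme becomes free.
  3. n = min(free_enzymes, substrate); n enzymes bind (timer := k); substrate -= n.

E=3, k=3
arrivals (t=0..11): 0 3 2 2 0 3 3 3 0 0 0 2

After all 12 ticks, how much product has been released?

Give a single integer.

t=0: arr=0 -> substrate=0 bound=0 product=0
t=1: arr=3 -> substrate=0 bound=3 product=0
t=2: arr=2 -> substrate=2 bound=3 product=0
t=3: arr=2 -> substrate=4 bound=3 product=0
t=4: arr=0 -> substrate=1 bound=3 product=3
t=5: arr=3 -> substrate=4 bound=3 product=3
t=6: arr=3 -> substrate=7 bound=3 product=3
t=7: arr=3 -> substrate=7 bound=3 product=6
t=8: arr=0 -> substrate=7 bound=3 product=6
t=9: arr=0 -> substrate=7 bound=3 product=6
t=10: arr=0 -> substrate=4 bound=3 product=9
t=11: arr=2 -> substrate=6 bound=3 product=9

Answer: 9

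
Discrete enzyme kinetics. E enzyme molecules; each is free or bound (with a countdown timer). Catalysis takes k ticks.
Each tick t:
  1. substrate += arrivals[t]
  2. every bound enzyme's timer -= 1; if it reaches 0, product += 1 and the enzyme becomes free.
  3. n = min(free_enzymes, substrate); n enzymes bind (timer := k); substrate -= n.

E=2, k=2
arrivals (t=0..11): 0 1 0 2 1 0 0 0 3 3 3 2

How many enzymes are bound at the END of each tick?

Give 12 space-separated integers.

t=0: arr=0 -> substrate=0 bound=0 product=0
t=1: arr=1 -> substrate=0 bound=1 product=0
t=2: arr=0 -> substrate=0 bound=1 product=0
t=3: arr=2 -> substrate=0 bound=2 product=1
t=4: arr=1 -> substrate=1 bound=2 product=1
t=5: arr=0 -> substrate=0 bound=1 product=3
t=6: arr=0 -> substrate=0 bound=1 product=3
t=7: arr=0 -> substrate=0 bound=0 product=4
t=8: arr=3 -> substrate=1 bound=2 product=4
t=9: arr=3 -> substrate=4 bound=2 product=4
t=10: arr=3 -> substrate=5 bound=2 product=6
t=11: arr=2 -> substrate=7 bound=2 product=6

Answer: 0 1 1 2 2 1 1 0 2 2 2 2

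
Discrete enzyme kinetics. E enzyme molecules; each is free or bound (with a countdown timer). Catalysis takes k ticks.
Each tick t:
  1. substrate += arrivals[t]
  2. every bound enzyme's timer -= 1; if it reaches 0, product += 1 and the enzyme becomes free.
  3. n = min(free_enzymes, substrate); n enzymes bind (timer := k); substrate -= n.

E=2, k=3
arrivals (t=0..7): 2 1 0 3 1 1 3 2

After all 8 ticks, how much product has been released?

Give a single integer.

t=0: arr=2 -> substrate=0 bound=2 product=0
t=1: arr=1 -> substrate=1 bound=2 product=0
t=2: arr=0 -> substrate=1 bound=2 product=0
t=3: arr=3 -> substrate=2 bound=2 product=2
t=4: arr=1 -> substrate=3 bound=2 product=2
t=5: arr=1 -> substrate=4 bound=2 product=2
t=6: arr=3 -> substrate=5 bound=2 product=4
t=7: arr=2 -> substrate=7 bound=2 product=4

Answer: 4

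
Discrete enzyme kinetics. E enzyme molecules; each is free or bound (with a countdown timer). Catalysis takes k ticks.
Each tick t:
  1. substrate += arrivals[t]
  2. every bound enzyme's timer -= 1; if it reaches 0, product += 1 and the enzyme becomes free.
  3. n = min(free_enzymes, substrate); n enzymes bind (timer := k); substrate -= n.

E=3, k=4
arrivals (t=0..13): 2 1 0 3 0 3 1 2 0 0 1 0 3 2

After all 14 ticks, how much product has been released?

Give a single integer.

t=0: arr=2 -> substrate=0 bound=2 product=0
t=1: arr=1 -> substrate=0 bound=3 product=0
t=2: arr=0 -> substrate=0 bound=3 product=0
t=3: arr=3 -> substrate=3 bound=3 product=0
t=4: arr=0 -> substrate=1 bound=3 product=2
t=5: arr=3 -> substrate=3 bound=3 product=3
t=6: arr=1 -> substrate=4 bound=3 product=3
t=7: arr=2 -> substrate=6 bound=3 product=3
t=8: arr=0 -> substrate=4 bound=3 product=5
t=9: arr=0 -> substrate=3 bound=3 product=6
t=10: arr=1 -> substrate=4 bound=3 product=6
t=11: arr=0 -> substrate=4 bound=3 product=6
t=12: arr=3 -> substrate=5 bound=3 product=8
t=13: arr=2 -> substrate=6 bound=3 product=9

Answer: 9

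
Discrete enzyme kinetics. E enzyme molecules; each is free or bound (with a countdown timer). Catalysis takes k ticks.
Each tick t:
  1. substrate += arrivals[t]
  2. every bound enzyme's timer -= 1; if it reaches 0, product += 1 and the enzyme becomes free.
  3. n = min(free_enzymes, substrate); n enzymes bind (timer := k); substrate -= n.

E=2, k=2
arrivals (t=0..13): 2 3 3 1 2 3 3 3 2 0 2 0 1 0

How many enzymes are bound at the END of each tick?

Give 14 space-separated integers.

Answer: 2 2 2 2 2 2 2 2 2 2 2 2 2 2

Derivation:
t=0: arr=2 -> substrate=0 bound=2 product=0
t=1: arr=3 -> substrate=3 bound=2 product=0
t=2: arr=3 -> substrate=4 bound=2 product=2
t=3: arr=1 -> substrate=5 bound=2 product=2
t=4: arr=2 -> substrate=5 bound=2 product=4
t=5: arr=3 -> substrate=8 bound=2 product=4
t=6: arr=3 -> substrate=9 bound=2 product=6
t=7: arr=3 -> substrate=12 bound=2 product=6
t=8: arr=2 -> substrate=12 bound=2 product=8
t=9: arr=0 -> substrate=12 bound=2 product=8
t=10: arr=2 -> substrate=12 bound=2 product=10
t=11: arr=0 -> substrate=12 bound=2 product=10
t=12: arr=1 -> substrate=11 bound=2 product=12
t=13: arr=0 -> substrate=11 bound=2 product=12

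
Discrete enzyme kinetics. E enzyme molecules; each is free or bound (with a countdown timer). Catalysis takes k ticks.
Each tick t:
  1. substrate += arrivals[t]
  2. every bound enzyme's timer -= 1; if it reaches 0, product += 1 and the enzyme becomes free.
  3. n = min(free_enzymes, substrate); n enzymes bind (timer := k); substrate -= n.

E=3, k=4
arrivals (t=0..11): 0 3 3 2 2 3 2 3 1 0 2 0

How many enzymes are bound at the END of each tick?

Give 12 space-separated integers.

Answer: 0 3 3 3 3 3 3 3 3 3 3 3

Derivation:
t=0: arr=0 -> substrate=0 bound=0 product=0
t=1: arr=3 -> substrate=0 bound=3 product=0
t=2: arr=3 -> substrate=3 bound=3 product=0
t=3: arr=2 -> substrate=5 bound=3 product=0
t=4: arr=2 -> substrate=7 bound=3 product=0
t=5: arr=3 -> substrate=7 bound=3 product=3
t=6: arr=2 -> substrate=9 bound=3 product=3
t=7: arr=3 -> substrate=12 bound=3 product=3
t=8: arr=1 -> substrate=13 bound=3 product=3
t=9: arr=0 -> substrate=10 bound=3 product=6
t=10: arr=2 -> substrate=12 bound=3 product=6
t=11: arr=0 -> substrate=12 bound=3 product=6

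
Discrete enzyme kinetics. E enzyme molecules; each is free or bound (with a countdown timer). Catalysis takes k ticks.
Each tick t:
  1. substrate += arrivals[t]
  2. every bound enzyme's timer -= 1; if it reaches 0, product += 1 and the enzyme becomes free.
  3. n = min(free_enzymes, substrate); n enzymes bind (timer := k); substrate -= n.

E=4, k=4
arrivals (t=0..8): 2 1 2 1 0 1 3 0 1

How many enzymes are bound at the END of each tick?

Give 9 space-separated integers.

Answer: 2 3 4 4 4 4 4 4 4

Derivation:
t=0: arr=2 -> substrate=0 bound=2 product=0
t=1: arr=1 -> substrate=0 bound=3 product=0
t=2: arr=2 -> substrate=1 bound=4 product=0
t=3: arr=1 -> substrate=2 bound=4 product=0
t=4: arr=0 -> substrate=0 bound=4 product=2
t=5: arr=1 -> substrate=0 bound=4 product=3
t=6: arr=3 -> substrate=2 bound=4 product=4
t=7: arr=0 -> substrate=2 bound=4 product=4
t=8: arr=1 -> substrate=1 bound=4 product=6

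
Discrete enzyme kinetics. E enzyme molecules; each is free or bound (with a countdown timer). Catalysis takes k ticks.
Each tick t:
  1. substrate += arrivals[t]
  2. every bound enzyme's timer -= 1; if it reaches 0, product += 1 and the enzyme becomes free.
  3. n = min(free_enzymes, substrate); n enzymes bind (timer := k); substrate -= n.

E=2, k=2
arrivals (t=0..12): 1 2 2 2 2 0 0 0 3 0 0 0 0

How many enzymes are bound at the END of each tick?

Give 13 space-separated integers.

t=0: arr=1 -> substrate=0 bound=1 product=0
t=1: arr=2 -> substrate=1 bound=2 product=0
t=2: arr=2 -> substrate=2 bound=2 product=1
t=3: arr=2 -> substrate=3 bound=2 product=2
t=4: arr=2 -> substrate=4 bound=2 product=3
t=5: arr=0 -> substrate=3 bound=2 product=4
t=6: arr=0 -> substrate=2 bound=2 product=5
t=7: arr=0 -> substrate=1 bound=2 product=6
t=8: arr=3 -> substrate=3 bound=2 product=7
t=9: arr=0 -> substrate=2 bound=2 product=8
t=10: arr=0 -> substrate=1 bound=2 product=9
t=11: arr=0 -> substrate=0 bound=2 product=10
t=12: arr=0 -> substrate=0 bound=1 product=11

Answer: 1 2 2 2 2 2 2 2 2 2 2 2 1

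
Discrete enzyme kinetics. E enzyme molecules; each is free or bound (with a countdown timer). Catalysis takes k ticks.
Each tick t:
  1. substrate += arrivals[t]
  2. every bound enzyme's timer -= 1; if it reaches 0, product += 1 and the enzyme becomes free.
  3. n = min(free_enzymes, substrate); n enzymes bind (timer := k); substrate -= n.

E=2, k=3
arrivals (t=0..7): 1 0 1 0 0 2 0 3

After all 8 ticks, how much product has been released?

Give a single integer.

t=0: arr=1 -> substrate=0 bound=1 product=0
t=1: arr=0 -> substrate=0 bound=1 product=0
t=2: arr=1 -> substrate=0 bound=2 product=0
t=3: arr=0 -> substrate=0 bound=1 product=1
t=4: arr=0 -> substrate=0 bound=1 product=1
t=5: arr=2 -> substrate=0 bound=2 product=2
t=6: arr=0 -> substrate=0 bound=2 product=2
t=7: arr=3 -> substrate=3 bound=2 product=2

Answer: 2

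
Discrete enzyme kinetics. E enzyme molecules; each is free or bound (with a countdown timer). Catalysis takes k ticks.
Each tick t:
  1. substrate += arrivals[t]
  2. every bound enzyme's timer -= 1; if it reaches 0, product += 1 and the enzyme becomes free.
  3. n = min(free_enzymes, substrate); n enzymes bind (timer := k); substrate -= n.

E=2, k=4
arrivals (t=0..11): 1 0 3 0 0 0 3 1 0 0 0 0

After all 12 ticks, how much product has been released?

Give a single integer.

t=0: arr=1 -> substrate=0 bound=1 product=0
t=1: arr=0 -> substrate=0 bound=1 product=0
t=2: arr=3 -> substrate=2 bound=2 product=0
t=3: arr=0 -> substrate=2 bound=2 product=0
t=4: arr=0 -> substrate=1 bound=2 product=1
t=5: arr=0 -> substrate=1 bound=2 product=1
t=6: arr=3 -> substrate=3 bound=2 product=2
t=7: arr=1 -> substrate=4 bound=2 product=2
t=8: arr=0 -> substrate=3 bound=2 product=3
t=9: arr=0 -> substrate=3 bound=2 product=3
t=10: arr=0 -> substrate=2 bound=2 product=4
t=11: arr=0 -> substrate=2 bound=2 product=4

Answer: 4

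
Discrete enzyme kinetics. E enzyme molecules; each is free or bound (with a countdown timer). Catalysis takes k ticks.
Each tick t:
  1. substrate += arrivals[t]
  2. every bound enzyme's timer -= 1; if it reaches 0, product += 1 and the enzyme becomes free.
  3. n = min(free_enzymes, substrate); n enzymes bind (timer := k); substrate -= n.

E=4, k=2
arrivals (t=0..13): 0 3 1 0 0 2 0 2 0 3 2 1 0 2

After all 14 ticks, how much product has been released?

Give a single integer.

t=0: arr=0 -> substrate=0 bound=0 product=0
t=1: arr=3 -> substrate=0 bound=3 product=0
t=2: arr=1 -> substrate=0 bound=4 product=0
t=3: arr=0 -> substrate=0 bound=1 product=3
t=4: arr=0 -> substrate=0 bound=0 product=4
t=5: arr=2 -> substrate=0 bound=2 product=4
t=6: arr=0 -> substrate=0 bound=2 product=4
t=7: arr=2 -> substrate=0 bound=2 product=6
t=8: arr=0 -> substrate=0 bound=2 product=6
t=9: arr=3 -> substrate=0 bound=3 product=8
t=10: arr=2 -> substrate=1 bound=4 product=8
t=11: arr=1 -> substrate=0 bound=3 product=11
t=12: arr=0 -> substrate=0 bound=2 product=12
t=13: arr=2 -> substrate=0 bound=2 product=14

Answer: 14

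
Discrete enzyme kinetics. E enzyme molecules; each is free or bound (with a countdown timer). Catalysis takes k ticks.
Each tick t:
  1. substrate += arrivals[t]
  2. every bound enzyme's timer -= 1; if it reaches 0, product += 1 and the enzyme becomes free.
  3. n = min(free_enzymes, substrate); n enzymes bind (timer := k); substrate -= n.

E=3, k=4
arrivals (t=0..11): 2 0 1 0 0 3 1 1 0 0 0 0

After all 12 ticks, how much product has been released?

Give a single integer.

t=0: arr=2 -> substrate=0 bound=2 product=0
t=1: arr=0 -> substrate=0 bound=2 product=0
t=2: arr=1 -> substrate=0 bound=3 product=0
t=3: arr=0 -> substrate=0 bound=3 product=0
t=4: arr=0 -> substrate=0 bound=1 product=2
t=5: arr=3 -> substrate=1 bound=3 product=2
t=6: arr=1 -> substrate=1 bound=3 product=3
t=7: arr=1 -> substrate=2 bound=3 product=3
t=8: arr=0 -> substrate=2 bound=3 product=3
t=9: arr=0 -> substrate=0 bound=3 product=5
t=10: arr=0 -> substrate=0 bound=2 product=6
t=11: arr=0 -> substrate=0 bound=2 product=6

Answer: 6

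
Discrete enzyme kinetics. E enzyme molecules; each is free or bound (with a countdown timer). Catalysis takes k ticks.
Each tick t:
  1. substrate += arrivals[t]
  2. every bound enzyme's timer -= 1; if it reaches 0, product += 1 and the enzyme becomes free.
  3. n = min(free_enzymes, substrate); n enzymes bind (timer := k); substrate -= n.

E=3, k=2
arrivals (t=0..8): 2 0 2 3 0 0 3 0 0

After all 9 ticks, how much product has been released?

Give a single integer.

Answer: 10

Derivation:
t=0: arr=2 -> substrate=0 bound=2 product=0
t=1: arr=0 -> substrate=0 bound=2 product=0
t=2: arr=2 -> substrate=0 bound=2 product=2
t=3: arr=3 -> substrate=2 bound=3 product=2
t=4: arr=0 -> substrate=0 bound=3 product=4
t=5: arr=0 -> substrate=0 bound=2 product=5
t=6: arr=3 -> substrate=0 bound=3 product=7
t=7: arr=0 -> substrate=0 bound=3 product=7
t=8: arr=0 -> substrate=0 bound=0 product=10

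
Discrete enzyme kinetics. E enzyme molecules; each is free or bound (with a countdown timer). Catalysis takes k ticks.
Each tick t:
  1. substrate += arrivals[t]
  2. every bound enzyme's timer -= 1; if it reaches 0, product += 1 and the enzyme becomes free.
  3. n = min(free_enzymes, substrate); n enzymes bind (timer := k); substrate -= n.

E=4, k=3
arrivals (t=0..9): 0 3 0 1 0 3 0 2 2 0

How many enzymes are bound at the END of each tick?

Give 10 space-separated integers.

t=0: arr=0 -> substrate=0 bound=0 product=0
t=1: arr=3 -> substrate=0 bound=3 product=0
t=2: arr=0 -> substrate=0 bound=3 product=0
t=3: arr=1 -> substrate=0 bound=4 product=0
t=4: arr=0 -> substrate=0 bound=1 product=3
t=5: arr=3 -> substrate=0 bound=4 product=3
t=6: arr=0 -> substrate=0 bound=3 product=4
t=7: arr=2 -> substrate=1 bound=4 product=4
t=8: arr=2 -> substrate=0 bound=4 product=7
t=9: arr=0 -> substrate=0 bound=4 product=7

Answer: 0 3 3 4 1 4 3 4 4 4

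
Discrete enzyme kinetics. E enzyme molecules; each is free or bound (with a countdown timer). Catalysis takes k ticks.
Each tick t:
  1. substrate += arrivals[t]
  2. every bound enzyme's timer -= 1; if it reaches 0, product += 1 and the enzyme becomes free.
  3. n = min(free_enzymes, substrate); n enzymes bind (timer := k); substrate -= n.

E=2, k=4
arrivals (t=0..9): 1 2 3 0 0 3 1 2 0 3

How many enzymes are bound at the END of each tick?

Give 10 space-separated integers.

t=0: arr=1 -> substrate=0 bound=1 product=0
t=1: arr=2 -> substrate=1 bound=2 product=0
t=2: arr=3 -> substrate=4 bound=2 product=0
t=3: arr=0 -> substrate=4 bound=2 product=0
t=4: arr=0 -> substrate=3 bound=2 product=1
t=5: arr=3 -> substrate=5 bound=2 product=2
t=6: arr=1 -> substrate=6 bound=2 product=2
t=7: arr=2 -> substrate=8 bound=2 product=2
t=8: arr=0 -> substrate=7 bound=2 product=3
t=9: arr=3 -> substrate=9 bound=2 product=4

Answer: 1 2 2 2 2 2 2 2 2 2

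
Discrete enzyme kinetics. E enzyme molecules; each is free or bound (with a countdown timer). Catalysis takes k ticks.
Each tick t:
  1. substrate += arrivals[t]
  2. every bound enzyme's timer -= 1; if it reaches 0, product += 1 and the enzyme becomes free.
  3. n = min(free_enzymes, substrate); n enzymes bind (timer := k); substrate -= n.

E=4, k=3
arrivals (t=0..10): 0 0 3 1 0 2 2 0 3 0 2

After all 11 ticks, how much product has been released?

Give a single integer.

Answer: 8

Derivation:
t=0: arr=0 -> substrate=0 bound=0 product=0
t=1: arr=0 -> substrate=0 bound=0 product=0
t=2: arr=3 -> substrate=0 bound=3 product=0
t=3: arr=1 -> substrate=0 bound=4 product=0
t=4: arr=0 -> substrate=0 bound=4 product=0
t=5: arr=2 -> substrate=0 bound=3 product=3
t=6: arr=2 -> substrate=0 bound=4 product=4
t=7: arr=0 -> substrate=0 bound=4 product=4
t=8: arr=3 -> substrate=1 bound=4 product=6
t=9: arr=0 -> substrate=0 bound=3 product=8
t=10: arr=2 -> substrate=1 bound=4 product=8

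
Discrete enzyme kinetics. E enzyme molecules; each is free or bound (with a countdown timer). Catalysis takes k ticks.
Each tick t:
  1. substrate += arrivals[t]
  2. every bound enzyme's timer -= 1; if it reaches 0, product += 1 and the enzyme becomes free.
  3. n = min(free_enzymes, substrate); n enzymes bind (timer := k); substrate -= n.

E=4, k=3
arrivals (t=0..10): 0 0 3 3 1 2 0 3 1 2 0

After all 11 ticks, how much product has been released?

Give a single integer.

Answer: 8

Derivation:
t=0: arr=0 -> substrate=0 bound=0 product=0
t=1: arr=0 -> substrate=0 bound=0 product=0
t=2: arr=3 -> substrate=0 bound=3 product=0
t=3: arr=3 -> substrate=2 bound=4 product=0
t=4: arr=1 -> substrate=3 bound=4 product=0
t=5: arr=2 -> substrate=2 bound=4 product=3
t=6: arr=0 -> substrate=1 bound=4 product=4
t=7: arr=3 -> substrate=4 bound=4 product=4
t=8: arr=1 -> substrate=2 bound=4 product=7
t=9: arr=2 -> substrate=3 bound=4 product=8
t=10: arr=0 -> substrate=3 bound=4 product=8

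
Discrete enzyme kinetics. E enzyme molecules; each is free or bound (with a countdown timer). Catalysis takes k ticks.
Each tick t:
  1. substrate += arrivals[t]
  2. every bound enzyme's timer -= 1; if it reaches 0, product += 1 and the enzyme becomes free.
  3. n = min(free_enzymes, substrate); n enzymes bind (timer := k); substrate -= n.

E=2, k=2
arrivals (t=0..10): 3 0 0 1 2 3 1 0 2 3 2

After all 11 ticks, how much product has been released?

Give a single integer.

t=0: arr=3 -> substrate=1 bound=2 product=0
t=1: arr=0 -> substrate=1 bound=2 product=0
t=2: arr=0 -> substrate=0 bound=1 product=2
t=3: arr=1 -> substrate=0 bound=2 product=2
t=4: arr=2 -> substrate=1 bound=2 product=3
t=5: arr=3 -> substrate=3 bound=2 product=4
t=6: arr=1 -> substrate=3 bound=2 product=5
t=7: arr=0 -> substrate=2 bound=2 product=6
t=8: arr=2 -> substrate=3 bound=2 product=7
t=9: arr=3 -> substrate=5 bound=2 product=8
t=10: arr=2 -> substrate=6 bound=2 product=9

Answer: 9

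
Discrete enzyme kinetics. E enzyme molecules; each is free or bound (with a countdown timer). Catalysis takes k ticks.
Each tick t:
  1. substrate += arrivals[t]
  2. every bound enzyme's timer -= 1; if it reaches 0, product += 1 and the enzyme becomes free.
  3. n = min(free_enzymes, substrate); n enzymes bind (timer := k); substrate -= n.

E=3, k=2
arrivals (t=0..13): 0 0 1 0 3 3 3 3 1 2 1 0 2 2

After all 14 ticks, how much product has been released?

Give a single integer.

t=0: arr=0 -> substrate=0 bound=0 product=0
t=1: arr=0 -> substrate=0 bound=0 product=0
t=2: arr=1 -> substrate=0 bound=1 product=0
t=3: arr=0 -> substrate=0 bound=1 product=0
t=4: arr=3 -> substrate=0 bound=3 product=1
t=5: arr=3 -> substrate=3 bound=3 product=1
t=6: arr=3 -> substrate=3 bound=3 product=4
t=7: arr=3 -> substrate=6 bound=3 product=4
t=8: arr=1 -> substrate=4 bound=3 product=7
t=9: arr=2 -> substrate=6 bound=3 product=7
t=10: arr=1 -> substrate=4 bound=3 product=10
t=11: arr=0 -> substrate=4 bound=3 product=10
t=12: arr=2 -> substrate=3 bound=3 product=13
t=13: arr=2 -> substrate=5 bound=3 product=13

Answer: 13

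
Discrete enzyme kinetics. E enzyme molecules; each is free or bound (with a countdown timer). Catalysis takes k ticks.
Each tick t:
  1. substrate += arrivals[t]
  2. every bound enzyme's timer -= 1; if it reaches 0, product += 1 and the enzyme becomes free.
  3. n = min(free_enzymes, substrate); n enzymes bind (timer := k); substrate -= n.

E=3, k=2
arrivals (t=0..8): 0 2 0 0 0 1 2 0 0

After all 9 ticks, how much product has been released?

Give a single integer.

Answer: 5

Derivation:
t=0: arr=0 -> substrate=0 bound=0 product=0
t=1: arr=2 -> substrate=0 bound=2 product=0
t=2: arr=0 -> substrate=0 bound=2 product=0
t=3: arr=0 -> substrate=0 bound=0 product=2
t=4: arr=0 -> substrate=0 bound=0 product=2
t=5: arr=1 -> substrate=0 bound=1 product=2
t=6: arr=2 -> substrate=0 bound=3 product=2
t=7: arr=0 -> substrate=0 bound=2 product=3
t=8: arr=0 -> substrate=0 bound=0 product=5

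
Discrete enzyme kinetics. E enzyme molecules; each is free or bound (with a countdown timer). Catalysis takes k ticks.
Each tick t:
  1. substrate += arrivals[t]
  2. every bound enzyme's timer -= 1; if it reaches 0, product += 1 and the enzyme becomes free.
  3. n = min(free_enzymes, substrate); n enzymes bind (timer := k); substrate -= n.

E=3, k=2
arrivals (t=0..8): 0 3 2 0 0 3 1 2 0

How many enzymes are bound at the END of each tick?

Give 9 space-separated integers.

t=0: arr=0 -> substrate=0 bound=0 product=0
t=1: arr=3 -> substrate=0 bound=3 product=0
t=2: arr=2 -> substrate=2 bound=3 product=0
t=3: arr=0 -> substrate=0 bound=2 product=3
t=4: arr=0 -> substrate=0 bound=2 product=3
t=5: arr=3 -> substrate=0 bound=3 product=5
t=6: arr=1 -> substrate=1 bound=3 product=5
t=7: arr=2 -> substrate=0 bound=3 product=8
t=8: arr=0 -> substrate=0 bound=3 product=8

Answer: 0 3 3 2 2 3 3 3 3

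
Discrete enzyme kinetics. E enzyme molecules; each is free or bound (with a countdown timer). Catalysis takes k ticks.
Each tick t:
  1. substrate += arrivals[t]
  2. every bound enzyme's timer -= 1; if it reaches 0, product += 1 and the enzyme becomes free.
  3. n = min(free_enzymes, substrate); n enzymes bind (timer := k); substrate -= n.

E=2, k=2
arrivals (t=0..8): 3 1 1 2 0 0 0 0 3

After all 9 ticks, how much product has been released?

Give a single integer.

t=0: arr=3 -> substrate=1 bound=2 product=0
t=1: arr=1 -> substrate=2 bound=2 product=0
t=2: arr=1 -> substrate=1 bound=2 product=2
t=3: arr=2 -> substrate=3 bound=2 product=2
t=4: arr=0 -> substrate=1 bound=2 product=4
t=5: arr=0 -> substrate=1 bound=2 product=4
t=6: arr=0 -> substrate=0 bound=1 product=6
t=7: arr=0 -> substrate=0 bound=1 product=6
t=8: arr=3 -> substrate=1 bound=2 product=7

Answer: 7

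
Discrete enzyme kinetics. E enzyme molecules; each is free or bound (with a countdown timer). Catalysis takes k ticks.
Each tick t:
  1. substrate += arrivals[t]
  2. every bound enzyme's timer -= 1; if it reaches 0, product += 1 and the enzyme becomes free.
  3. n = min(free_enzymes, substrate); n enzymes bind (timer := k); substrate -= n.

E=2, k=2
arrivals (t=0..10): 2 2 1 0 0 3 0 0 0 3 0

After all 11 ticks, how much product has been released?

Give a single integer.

Answer: 8

Derivation:
t=0: arr=2 -> substrate=0 bound=2 product=0
t=1: arr=2 -> substrate=2 bound=2 product=0
t=2: arr=1 -> substrate=1 bound=2 product=2
t=3: arr=0 -> substrate=1 bound=2 product=2
t=4: arr=0 -> substrate=0 bound=1 product=4
t=5: arr=3 -> substrate=2 bound=2 product=4
t=6: arr=0 -> substrate=1 bound=2 product=5
t=7: arr=0 -> substrate=0 bound=2 product=6
t=8: arr=0 -> substrate=0 bound=1 product=7
t=9: arr=3 -> substrate=1 bound=2 product=8
t=10: arr=0 -> substrate=1 bound=2 product=8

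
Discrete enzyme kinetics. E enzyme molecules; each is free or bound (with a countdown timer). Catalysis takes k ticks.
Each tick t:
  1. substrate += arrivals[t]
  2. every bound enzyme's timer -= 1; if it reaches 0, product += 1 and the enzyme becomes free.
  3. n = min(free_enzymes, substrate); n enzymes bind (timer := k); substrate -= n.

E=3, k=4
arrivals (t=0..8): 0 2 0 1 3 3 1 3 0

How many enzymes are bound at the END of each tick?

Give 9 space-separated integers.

Answer: 0 2 2 3 3 3 3 3 3

Derivation:
t=0: arr=0 -> substrate=0 bound=0 product=0
t=1: arr=2 -> substrate=0 bound=2 product=0
t=2: arr=0 -> substrate=0 bound=2 product=0
t=3: arr=1 -> substrate=0 bound=3 product=0
t=4: arr=3 -> substrate=3 bound=3 product=0
t=5: arr=3 -> substrate=4 bound=3 product=2
t=6: arr=1 -> substrate=5 bound=3 product=2
t=7: arr=3 -> substrate=7 bound=3 product=3
t=8: arr=0 -> substrate=7 bound=3 product=3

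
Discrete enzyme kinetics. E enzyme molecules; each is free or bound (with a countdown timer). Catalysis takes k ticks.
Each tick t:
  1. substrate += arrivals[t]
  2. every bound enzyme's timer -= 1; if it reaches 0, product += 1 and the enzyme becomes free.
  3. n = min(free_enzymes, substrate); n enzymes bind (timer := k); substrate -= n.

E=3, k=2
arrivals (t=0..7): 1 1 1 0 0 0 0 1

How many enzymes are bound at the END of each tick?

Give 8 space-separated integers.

t=0: arr=1 -> substrate=0 bound=1 product=0
t=1: arr=1 -> substrate=0 bound=2 product=0
t=2: arr=1 -> substrate=0 bound=2 product=1
t=3: arr=0 -> substrate=0 bound=1 product=2
t=4: arr=0 -> substrate=0 bound=0 product=3
t=5: arr=0 -> substrate=0 bound=0 product=3
t=6: arr=0 -> substrate=0 bound=0 product=3
t=7: arr=1 -> substrate=0 bound=1 product=3

Answer: 1 2 2 1 0 0 0 1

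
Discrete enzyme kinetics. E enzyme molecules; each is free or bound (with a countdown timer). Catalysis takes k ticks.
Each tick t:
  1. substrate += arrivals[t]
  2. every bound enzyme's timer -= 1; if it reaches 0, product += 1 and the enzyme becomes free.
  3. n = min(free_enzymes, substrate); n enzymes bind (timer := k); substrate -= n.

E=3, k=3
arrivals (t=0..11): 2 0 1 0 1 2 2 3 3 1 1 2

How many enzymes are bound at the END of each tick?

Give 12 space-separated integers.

Answer: 2 2 3 1 2 3 3 3 3 3 3 3

Derivation:
t=0: arr=2 -> substrate=0 bound=2 product=0
t=1: arr=0 -> substrate=0 bound=2 product=0
t=2: arr=1 -> substrate=0 bound=3 product=0
t=3: arr=0 -> substrate=0 bound=1 product=2
t=4: arr=1 -> substrate=0 bound=2 product=2
t=5: arr=2 -> substrate=0 bound=3 product=3
t=6: arr=2 -> substrate=2 bound=3 product=3
t=7: arr=3 -> substrate=4 bound=3 product=4
t=8: arr=3 -> substrate=5 bound=3 product=6
t=9: arr=1 -> substrate=6 bound=3 product=6
t=10: arr=1 -> substrate=6 bound=3 product=7
t=11: arr=2 -> substrate=6 bound=3 product=9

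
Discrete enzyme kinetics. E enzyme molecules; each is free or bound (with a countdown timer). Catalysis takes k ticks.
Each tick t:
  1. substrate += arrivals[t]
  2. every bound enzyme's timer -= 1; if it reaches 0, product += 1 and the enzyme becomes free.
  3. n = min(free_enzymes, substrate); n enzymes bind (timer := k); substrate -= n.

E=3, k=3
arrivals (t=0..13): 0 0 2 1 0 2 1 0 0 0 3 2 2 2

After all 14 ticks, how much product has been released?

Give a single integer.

Answer: 9

Derivation:
t=0: arr=0 -> substrate=0 bound=0 product=0
t=1: arr=0 -> substrate=0 bound=0 product=0
t=2: arr=2 -> substrate=0 bound=2 product=0
t=3: arr=1 -> substrate=0 bound=3 product=0
t=4: arr=0 -> substrate=0 bound=3 product=0
t=5: arr=2 -> substrate=0 bound=3 product=2
t=6: arr=1 -> substrate=0 bound=3 product=3
t=7: arr=0 -> substrate=0 bound=3 product=3
t=8: arr=0 -> substrate=0 bound=1 product=5
t=9: arr=0 -> substrate=0 bound=0 product=6
t=10: arr=3 -> substrate=0 bound=3 product=6
t=11: arr=2 -> substrate=2 bound=3 product=6
t=12: arr=2 -> substrate=4 bound=3 product=6
t=13: arr=2 -> substrate=3 bound=3 product=9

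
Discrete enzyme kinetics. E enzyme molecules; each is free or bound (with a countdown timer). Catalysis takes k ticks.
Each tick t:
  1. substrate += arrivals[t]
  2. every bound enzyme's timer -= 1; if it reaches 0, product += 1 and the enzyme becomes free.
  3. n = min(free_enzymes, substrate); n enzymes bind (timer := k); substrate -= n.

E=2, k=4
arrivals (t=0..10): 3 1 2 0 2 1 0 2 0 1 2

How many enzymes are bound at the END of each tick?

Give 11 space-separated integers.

t=0: arr=3 -> substrate=1 bound=2 product=0
t=1: arr=1 -> substrate=2 bound=2 product=0
t=2: arr=2 -> substrate=4 bound=2 product=0
t=3: arr=0 -> substrate=4 bound=2 product=0
t=4: arr=2 -> substrate=4 bound=2 product=2
t=5: arr=1 -> substrate=5 bound=2 product=2
t=6: arr=0 -> substrate=5 bound=2 product=2
t=7: arr=2 -> substrate=7 bound=2 product=2
t=8: arr=0 -> substrate=5 bound=2 product=4
t=9: arr=1 -> substrate=6 bound=2 product=4
t=10: arr=2 -> substrate=8 bound=2 product=4

Answer: 2 2 2 2 2 2 2 2 2 2 2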